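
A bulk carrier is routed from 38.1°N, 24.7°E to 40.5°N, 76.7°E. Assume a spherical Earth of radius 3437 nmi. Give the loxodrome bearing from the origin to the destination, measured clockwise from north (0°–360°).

86.6°

Δψ = ln[tan(π/4+φ₂/2)/tan(π/4+φ₁/2)] = +0.0541
Δλ = +0.9076 rad (taken the short way round)
course = atan2(Δλ, Δψ) = 86.59°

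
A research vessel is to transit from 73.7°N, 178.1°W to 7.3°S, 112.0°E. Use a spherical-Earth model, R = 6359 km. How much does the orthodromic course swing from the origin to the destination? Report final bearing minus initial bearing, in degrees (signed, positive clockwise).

At departure: θ₁ = atan2(sin Δλ cos φ₂, cos φ₁ sin φ₂ − sin φ₁ cos φ₂ cos Δλ) = 248.72°
At arrival: θ₂ = atan2(sin Δλ cos φ₁, −cos φ₂ sin φ₁ + sin φ₂ cos φ₁ cos Δλ) = 195.29°
Δθ = θ₂ − θ₁ = -53.4°

-53.4°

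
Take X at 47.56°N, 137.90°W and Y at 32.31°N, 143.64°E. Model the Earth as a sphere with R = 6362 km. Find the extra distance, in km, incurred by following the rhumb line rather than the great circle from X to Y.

246 km

Great circle: cos σ = sin φ₁ sin φ₂ + cos φ₁ cos φ₂ cos Δλ,  σ = 1.0373 rad → d_gc = 6599.3 km
Rhumb line: Δψ = -0.3496, q = Δφ/Δψ = 0.7613, d_rh = R√(Δφ²+q²Δλ²) = 6845.2 km
Excess = 6845.2 − 6599.3 = 245.9 ≈ 246 km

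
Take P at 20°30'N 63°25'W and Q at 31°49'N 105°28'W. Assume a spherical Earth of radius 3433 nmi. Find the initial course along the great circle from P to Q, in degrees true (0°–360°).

N = sin Δλ·cos φ₂ = -0.5691;  D = cos φ₁ sin φ₂ − sin φ₁ cos φ₂ cos Δλ = +0.2728
initial course = atan2(N, D) = 295.61°

295.6°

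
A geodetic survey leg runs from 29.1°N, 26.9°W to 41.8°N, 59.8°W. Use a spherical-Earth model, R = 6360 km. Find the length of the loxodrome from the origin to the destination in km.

3281 km

Rhumb course C = atan2(Δλ, Δψ) with Δψ = ln[tan(π/4+φ₂/2)/tan(π/4+φ₁/2)] = +0.2732, Δλ = -0.5742 → C = 295.45°
d = R·|Δφ| / |cos C| = 6360·0.22166 / 0.42967 = 3281 km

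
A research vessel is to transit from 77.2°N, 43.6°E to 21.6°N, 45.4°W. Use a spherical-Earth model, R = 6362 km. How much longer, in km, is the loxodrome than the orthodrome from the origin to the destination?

519 km

Great circle: cos σ = sin φ₁ sin φ₂ + cos φ₁ cos φ₂ cos Δλ,  σ = 1.1998 rad → d_gc = 7632.9 km
Rhumb line: Δψ = -1.8015, q = Δφ/Δψ = 0.5387, d_rh = R√(Δφ²+q²Δλ²) = 8151.8 km
Excess = 8151.8 − 7632.9 = 518.9 ≈ 519 km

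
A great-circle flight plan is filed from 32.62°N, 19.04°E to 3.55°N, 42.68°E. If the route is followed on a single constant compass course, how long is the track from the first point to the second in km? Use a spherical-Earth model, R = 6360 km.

4059 km

Δψ = ln[tan(π/4+φ₂/2)/tan(π/4+φ₁/2)] = -0.5408;  Δφ = -0.5074 rad,  Δλ = +0.4126 rad
q = Δφ/Δψ = 0.9381
d = R·√(Δφ² + q²Δλ²) = 6360·0.63815 = 4059 km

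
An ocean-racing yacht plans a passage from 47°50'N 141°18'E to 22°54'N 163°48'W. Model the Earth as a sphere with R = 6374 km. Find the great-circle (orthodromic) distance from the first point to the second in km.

5552 km

Haversine: a = sin²(Δφ/2)+cos φ₁ cos φ₂ sin²(Δλ/2) = 0.17801;  σ = 2·atan2(√a,√(1−a))
σ = 49.910° → d = Rσ = 6374·0.87109 = 5552 km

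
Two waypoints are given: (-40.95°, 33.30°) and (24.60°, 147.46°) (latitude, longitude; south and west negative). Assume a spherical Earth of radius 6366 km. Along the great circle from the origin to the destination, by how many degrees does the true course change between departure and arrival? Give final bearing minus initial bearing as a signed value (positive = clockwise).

-29.3°

Initial bearing θ₁ = atan2(sin Δλ cos φ₂, cos φ₁ sin φ₂ − sin φ₁ cos φ₂ cos Δλ) = 85.14°
Final bearing θ₂ = (initial bearing from the destination back to the start) + 180° = 55.86°
Δθ = θ₂ − θ₁ = -29.3°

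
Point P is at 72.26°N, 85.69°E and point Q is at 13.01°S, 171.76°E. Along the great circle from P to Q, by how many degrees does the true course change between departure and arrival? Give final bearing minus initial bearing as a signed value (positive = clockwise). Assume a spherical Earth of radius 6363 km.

+64.2°

At departure: θ₁ = atan2(sin Δλ cos φ₂, cos φ₁ sin φ₂ − sin φ₁ cos φ₂ cos Δλ) = 97.74°
At arrival: θ₂ = atan2(sin Δλ cos φ₁, −cos φ₂ sin φ₁ + sin φ₂ cos φ₁ cos Δλ) = 161.95°
Δθ = θ₂ − θ₁ = +64.2°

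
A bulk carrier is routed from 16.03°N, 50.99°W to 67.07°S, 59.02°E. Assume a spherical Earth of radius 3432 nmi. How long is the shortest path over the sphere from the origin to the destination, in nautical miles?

cos σ = sin φ₁ sin φ₂ + cos φ₁ cos φ₂ cos Δλ
      = sin(16.03°)sin(-67.07°) + cos(16.03°)cos(-67.07°)cos(110.01°) = -0.3825
σ = 112.486° → d = Rσ = 3432·1.96325 = 6738 nmi

6738 nmi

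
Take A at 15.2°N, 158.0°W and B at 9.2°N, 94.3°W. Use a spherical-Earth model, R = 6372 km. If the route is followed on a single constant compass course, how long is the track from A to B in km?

Δψ = ln[tan(π/4+φ₂/2)/tan(π/4+φ₁/2)] = -0.1072;  Δφ = -0.1047 rad,  Δλ = +1.1118 rad
q = Δφ/Δψ = 0.9769
d = R·√(Δφ² + q²Δλ²) = 6372·1.09116 = 6953 km

6953 km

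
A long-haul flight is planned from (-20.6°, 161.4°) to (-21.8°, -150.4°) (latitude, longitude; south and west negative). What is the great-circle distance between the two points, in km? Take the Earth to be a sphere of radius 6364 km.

4973 km

Haversine: a = sin²(Δφ/2)+cos φ₁ cos φ₂ sin²(Δλ/2) = 0.14502;  σ = 2·atan2(√a,√(1−a))
σ = 44.768° → d = Rσ = 6364·0.78136 = 4973 km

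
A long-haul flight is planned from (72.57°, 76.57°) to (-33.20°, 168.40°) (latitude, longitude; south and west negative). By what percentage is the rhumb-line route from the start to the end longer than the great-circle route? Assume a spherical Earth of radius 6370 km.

3.1%

Great circle: σ = 2.1299 rad → d_gc = Rσ = 13567.5 km
Rhumb: Δφ = -1.8460, Δλ = +1.6027, Δψ = -2.4903, q = Δφ/Δψ = 0.7413 → d_rh = R√(Δφ²+q²Δλ²) = 13984.1 km
Excess = (13984.1 − 13567.5) / 13567.5 = 416.6 / 13567.5 = 3.07% ≈ 3.1%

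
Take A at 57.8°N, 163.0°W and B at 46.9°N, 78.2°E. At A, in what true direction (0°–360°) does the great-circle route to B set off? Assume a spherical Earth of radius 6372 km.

θ = atan2( sin Δλ·cos φ₂ ,  cos φ₁ sin φ₂ − sin φ₁ cos φ₂ cos Δλ )
  = atan2(-0.5988, +0.6676) = 318.11°

318.1°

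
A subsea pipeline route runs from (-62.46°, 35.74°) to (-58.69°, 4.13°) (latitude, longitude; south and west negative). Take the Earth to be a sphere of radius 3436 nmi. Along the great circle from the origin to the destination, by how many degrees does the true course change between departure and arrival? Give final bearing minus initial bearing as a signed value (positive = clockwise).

+27.7°

At departure: θ₁ = atan2(sin Δλ cos φ₂, cos φ₁ sin φ₂ − sin φ₁ cos φ₂ cos Δλ) = 269.45°
At arrival: θ₂ = atan2(sin Δλ cos φ₁, −cos φ₂ sin φ₁ + sin φ₂ cos φ₁ cos Δλ) = 297.16°
Δθ = θ₂ − θ₁ = +27.7°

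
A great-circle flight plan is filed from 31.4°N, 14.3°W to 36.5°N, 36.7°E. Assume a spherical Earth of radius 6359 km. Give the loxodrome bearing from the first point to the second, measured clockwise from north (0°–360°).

83.1°

Δψ = ln[tan(π/4+φ₂/2)/tan(π/4+φ₁/2)] = +0.1074
Δλ = +0.8901 rad (taken the short way round)
course = atan2(Δλ, Δψ) = 83.12°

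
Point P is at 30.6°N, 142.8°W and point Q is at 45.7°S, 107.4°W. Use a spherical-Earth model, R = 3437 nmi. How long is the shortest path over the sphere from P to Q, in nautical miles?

4966 nmi

Haversine: a = sin²(Δφ/2)+cos φ₁ cos φ₂ sin²(Δλ/2) = 0.43715;  σ = 2·atan2(√a,√(1−a))
σ = 82.779° → d = Rσ = 3437·1.44476 = 4966 nmi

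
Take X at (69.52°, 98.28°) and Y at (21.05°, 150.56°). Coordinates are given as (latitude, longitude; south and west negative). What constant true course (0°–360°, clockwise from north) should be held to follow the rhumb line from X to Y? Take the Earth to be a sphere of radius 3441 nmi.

Meridional parts: M(φ₁)=+1.7112, M(φ₂)=+0.3759 → ΔM = -1.3353;  Δλ = +0.9125 rad
tan C = Δλ / ΔM = -0.6834 → C = 145.65°

145.7°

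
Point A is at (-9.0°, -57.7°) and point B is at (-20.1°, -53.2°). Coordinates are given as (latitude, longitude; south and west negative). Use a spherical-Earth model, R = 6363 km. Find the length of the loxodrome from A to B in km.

1324 km

Δψ = ln[tan(π/4+φ₂/2)/tan(π/4+φ₁/2)] = -0.2005;  Δφ = -0.1937 rad,  Δλ = +0.0785 rad
q = Δφ/Δψ = 0.9662
d = R·√(Δφ² + q²Δλ²) = 6363·0.20806 = 1324 km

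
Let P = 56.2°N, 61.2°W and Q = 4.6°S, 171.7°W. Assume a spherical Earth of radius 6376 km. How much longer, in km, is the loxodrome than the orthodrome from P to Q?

Great circle: cos σ = sin φ₁ sin φ₂ + cos φ₁ cos φ₂ cos Δλ,  σ = 1.8347 rad → d_gc = 11697.9 km
Rhumb line: Δψ = -1.2717, q = Δφ/Δψ = 0.8345, d_rh = R√(Δφ²+q²Δλ²) = 12290.9 km
Excess = 12290.9 − 11697.9 = 593.0 ≈ 593 km

593 km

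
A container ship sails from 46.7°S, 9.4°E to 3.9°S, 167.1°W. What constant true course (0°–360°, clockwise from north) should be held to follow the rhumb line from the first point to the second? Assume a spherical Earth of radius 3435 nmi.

285.5°

Δψ = ln[tan(π/4+φ₂/2)/tan(π/4+φ₁/2)] = +0.8559
Δλ = -3.0805 rad (taken the short way round)
course = atan2(Δλ, Δψ) = 285.53°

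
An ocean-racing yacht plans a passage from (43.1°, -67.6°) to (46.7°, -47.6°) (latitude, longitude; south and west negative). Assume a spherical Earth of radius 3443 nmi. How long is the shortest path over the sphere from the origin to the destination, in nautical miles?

876 nmi

cos σ = sin φ₁ sin φ₂ + cos φ₁ cos φ₂ cos Δλ
      = sin(43.10°)sin(46.70°) + cos(43.10°)cos(46.70°)cos(20.00°) = 0.9678
σ = 14.573° → d = Rσ = 3443·0.25435 = 876 nmi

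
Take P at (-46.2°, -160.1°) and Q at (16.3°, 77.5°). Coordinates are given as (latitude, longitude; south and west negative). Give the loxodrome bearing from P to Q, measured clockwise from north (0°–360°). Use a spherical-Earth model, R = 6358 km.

Δψ = ln[tan(π/4+φ₂/2)/tan(π/4+φ₁/2)] = +1.1997
Δλ = -2.1363 rad (taken the short way round)
course = atan2(Δλ, Δψ) = 299.32°

299.3°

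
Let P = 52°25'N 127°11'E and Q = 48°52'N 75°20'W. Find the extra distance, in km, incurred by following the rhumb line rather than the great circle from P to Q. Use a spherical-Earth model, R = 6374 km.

Great circle: cos σ = sin φ₁ sin φ₂ + cos φ₁ cos φ₂ cos Δλ,  σ = 1.3426 rad → d_gc = 8557.6 km
Rhumb line: Δψ = -0.0978, q = Δφ/Δψ = 0.6338, d_rh = R√(Δφ²+q²Δλ²) = 11110.3 km
Excess = 11110.3 − 8557.6 = 2552.7 ≈ 2553 km

2553 km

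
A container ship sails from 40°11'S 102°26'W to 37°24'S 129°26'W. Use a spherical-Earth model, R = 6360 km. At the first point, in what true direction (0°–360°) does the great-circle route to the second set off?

θ = atan2( sin Δλ·cos φ₂ ,  cos φ₁ sin φ₂ − sin φ₁ cos φ₂ cos Δλ )
  = atan2(-0.3607, -0.0073) = 268.84°

268.8°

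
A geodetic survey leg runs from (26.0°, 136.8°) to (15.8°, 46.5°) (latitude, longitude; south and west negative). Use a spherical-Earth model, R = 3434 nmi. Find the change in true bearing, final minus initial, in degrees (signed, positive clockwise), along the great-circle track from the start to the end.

At departure: θ₁ = atan2(sin Δλ cos φ₂, cos φ₁ sin φ₂ − sin φ₁ cos φ₂ cos Δλ) = 284.39°
At arrival: θ₂ = atan2(sin Δλ cos φ₁, −cos φ₂ sin φ₁ + sin φ₂ cos φ₁ cos Δλ) = 244.79°
Δθ = θ₂ − θ₁ = -39.6°

-39.6°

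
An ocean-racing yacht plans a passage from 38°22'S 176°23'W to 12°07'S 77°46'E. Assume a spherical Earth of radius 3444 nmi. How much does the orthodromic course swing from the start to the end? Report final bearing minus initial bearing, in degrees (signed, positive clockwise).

At departure: θ₁ = atan2(sin Δλ cos φ₂, cos φ₁ sin φ₂ − sin φ₁ cos φ₂ cos Δλ) = 250.65°
At arrival: θ₂ = atan2(sin Δλ cos φ₁, −cos φ₂ sin φ₁ + sin φ₂ cos φ₁ cos Δλ) = 310.83°
Δθ = θ₂ − θ₁ = +60.2°

+60.2°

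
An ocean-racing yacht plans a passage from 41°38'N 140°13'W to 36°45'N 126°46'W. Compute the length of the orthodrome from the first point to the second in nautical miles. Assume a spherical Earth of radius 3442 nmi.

691 nmi

Haversine: a = sin²(Δφ/2)+cos φ₁ cos φ₂ sin²(Δλ/2) = 0.01003;  σ = 2·atan2(√a,√(1−a))
σ = 11.494° → d = Rσ = 3442·0.20061 = 691 nmi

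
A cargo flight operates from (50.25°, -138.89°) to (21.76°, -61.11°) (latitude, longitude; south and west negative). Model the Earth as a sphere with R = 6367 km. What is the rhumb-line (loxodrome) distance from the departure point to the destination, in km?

7538 km

Rhumb course C = atan2(Δλ, Δψ) with Δψ = ln[tan(π/4+φ₂/2)/tan(π/4+φ₁/2)] = -0.6282, Δλ = +1.3575 → C = 114.83°
d = R·|Δφ| / |cos C| = 6367·0.49724 / 0.41999 = 7538 km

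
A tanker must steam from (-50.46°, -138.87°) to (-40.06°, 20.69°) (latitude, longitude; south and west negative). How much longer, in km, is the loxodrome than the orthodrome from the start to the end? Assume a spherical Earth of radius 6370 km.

2735 km

Great circle: cos σ = sin φ₁ sin φ₂ + cos φ₁ cos φ₂ cos Δλ,  σ = 1.5310 rad → d_gc = 9752.7 km
Rhumb line: Δψ = +0.2590, q = Δφ/Δψ = 0.7009, d_rh = R√(Δφ²+q²Δλ²) = 12488.0 km
Excess = 12488.0 − 9752.7 = 2735.3 ≈ 2735 km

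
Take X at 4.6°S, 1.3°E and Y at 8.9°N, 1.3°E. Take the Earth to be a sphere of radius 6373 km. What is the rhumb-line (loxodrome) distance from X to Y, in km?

1502 km

Δψ = ln[tan(π/4+φ₂/2)/tan(π/4+φ₁/2)] = +0.2363;  Δφ = +0.2356 rad,  Δλ = +0.0000 rad
q = Δφ/Δψ = 0.9970
d = R·√(Δφ² + q²Δλ²) = 6373·0.23562 = 1502 km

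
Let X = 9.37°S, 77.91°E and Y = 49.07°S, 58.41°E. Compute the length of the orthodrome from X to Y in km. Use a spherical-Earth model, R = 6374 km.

cos σ = sin φ₁ sin φ₂ + cos φ₁ cos φ₂ cos Δλ
      = sin(-9.37°)sin(-49.07°) + cos(-9.37°)cos(-49.07°)cos(-19.50°) = 0.7323
σ = 42.918° → d = Rσ = 6374·0.74907 = 4775 km

4775 km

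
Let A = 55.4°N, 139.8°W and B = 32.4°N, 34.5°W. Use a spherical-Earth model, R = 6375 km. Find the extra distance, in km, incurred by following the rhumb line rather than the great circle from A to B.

Great circle: cos σ = sin φ₁ sin φ₂ + cos φ₁ cos φ₂ cos Δλ,  σ = 1.2508 rad → d_gc = 7974.0 km
Rhumb line: Δψ = -0.5682, q = Δφ/Δψ = 0.7065, d_rh = R√(Δφ²+q²Δλ²) = 8664.1 km
Excess = 8664.1 − 7974.0 = 690.1 ≈ 690 km

690 km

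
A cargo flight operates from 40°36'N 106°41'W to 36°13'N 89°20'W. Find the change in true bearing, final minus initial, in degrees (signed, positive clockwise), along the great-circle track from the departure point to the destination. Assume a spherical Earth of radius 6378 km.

Initial bearing θ₁ = atan2(sin Δλ cos φ₂, cos φ₁ sin φ₂ − sin φ₁ cos φ₂ cos Δλ) = 102.32°
Final bearing θ₂ = (initial bearing from the destination back to the start) + 180° = 113.16°
Δθ = θ₂ − θ₁ = +10.8°

+10.8°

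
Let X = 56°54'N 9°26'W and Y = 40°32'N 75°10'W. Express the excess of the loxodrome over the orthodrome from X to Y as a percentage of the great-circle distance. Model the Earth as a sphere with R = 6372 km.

Great circle: σ = 0.7742 rad → d_gc = Rσ = 4933.0 km
Rhumb: Δφ = -0.2857, Δλ = -1.1473, Δψ = -0.4384, q = Δφ/Δψ = 0.6516 → d_rh = R√(Δφ²+q²Δλ²) = 5099.5 km
Excess = (5099.5 − 4933.0) / 4933.0 = 166.5 / 4933.0 = 3.38% ≈ 3.4%

3.4%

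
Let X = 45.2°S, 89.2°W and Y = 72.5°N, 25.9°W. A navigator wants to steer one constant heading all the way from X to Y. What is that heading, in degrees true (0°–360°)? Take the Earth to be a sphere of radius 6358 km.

Meridional parts: M(φ₁)=-0.8863, M(φ₂)=+1.8714 → ΔM = +2.7577;  Δλ = +1.1048 rad
tan C = Δλ / ΔM = +0.4006 → C = 21.83°

21.8°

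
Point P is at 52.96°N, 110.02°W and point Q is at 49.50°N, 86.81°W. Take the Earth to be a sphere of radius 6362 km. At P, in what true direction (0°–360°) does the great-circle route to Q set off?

N = sin Δλ·cos φ₂ = +0.2559;  D = cos φ₁ sin φ₂ − sin φ₁ cos φ₂ cos Δλ = -0.0184
initial course = atan2(N, D) = 94.11°

94.1°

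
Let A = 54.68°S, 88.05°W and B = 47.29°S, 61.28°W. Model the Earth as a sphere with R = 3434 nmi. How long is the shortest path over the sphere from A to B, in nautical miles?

1094 nmi

Haversine: a = sin²(Δφ/2)+cos φ₁ cos φ₂ sin²(Δλ/2) = 0.02517;  σ = 2·atan2(√a,√(1−a))
σ = 18.256° → d = Rσ = 3434·0.31863 = 1094 nmi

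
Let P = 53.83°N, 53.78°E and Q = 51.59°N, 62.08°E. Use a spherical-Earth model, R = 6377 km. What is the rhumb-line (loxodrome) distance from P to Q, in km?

Δψ = ln[tan(π/4+φ₂/2)/tan(π/4+φ₁/2)] = -0.0645;  Δφ = -0.0391 rad,  Δλ = +0.1449 rad
q = Δφ/Δψ = 0.6057
d = R·√(Δφ² + q²Δλ²) = 6377·0.09606 = 613 km

613 km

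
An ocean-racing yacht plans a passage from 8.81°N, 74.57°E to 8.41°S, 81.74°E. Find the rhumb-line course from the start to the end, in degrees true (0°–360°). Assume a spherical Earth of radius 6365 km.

157.5°

Meridional parts: M(φ₁)=+0.1544, M(φ₂)=-0.1473 → ΔM = -0.3017;  Δλ = +0.1251 rad
tan C = Δλ / ΔM = -0.4148 → C = 157.47°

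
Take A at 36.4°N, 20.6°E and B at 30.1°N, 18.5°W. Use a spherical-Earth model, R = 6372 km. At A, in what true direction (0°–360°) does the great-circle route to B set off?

270.6°

θ = atan2( sin Δλ·cos φ₂ ,  cos φ₁ sin φ₂ − sin φ₁ cos φ₂ cos Δλ )
  = atan2(-0.5456, +0.0052) = 270.55°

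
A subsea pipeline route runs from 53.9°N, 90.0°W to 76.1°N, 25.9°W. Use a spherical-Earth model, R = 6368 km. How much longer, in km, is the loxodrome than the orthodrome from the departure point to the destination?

Great circle: cos σ = sin φ₁ sin φ₂ + cos φ₁ cos φ₂ cos Δλ,  σ = 0.5621 rad → d_gc = 3579.3 km
Rhumb line: Δψ = +0.9834, q = Δφ/Δψ = 0.3940, d_rh = R√(Δφ²+q²Δλ²) = 3737.3 km
Excess = 3737.3 − 3579.3 = 158.0 ≈ 158 km

158 km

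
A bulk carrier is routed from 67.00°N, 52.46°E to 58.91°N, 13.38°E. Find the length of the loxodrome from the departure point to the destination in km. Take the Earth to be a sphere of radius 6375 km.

Rhumb course C = atan2(Δλ, Δψ) with Δψ = ln[tan(π/4+φ₂/2)/tan(π/4+φ₁/2)] = -0.3128, Δλ = -0.6821 → C = 245.36°
d = R·|Δφ| / |cos C| = 6375·0.14120 / 0.41686 = 2159 km

2159 km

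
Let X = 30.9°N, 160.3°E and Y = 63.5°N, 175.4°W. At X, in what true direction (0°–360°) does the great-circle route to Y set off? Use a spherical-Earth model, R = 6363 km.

θ = atan2( sin Δλ·cos φ₂ ,  cos φ₁ sin φ₂ − sin φ₁ cos φ₂ cos Δλ )
  = atan2(+0.1836, +0.5591) = 18.18°

18.2°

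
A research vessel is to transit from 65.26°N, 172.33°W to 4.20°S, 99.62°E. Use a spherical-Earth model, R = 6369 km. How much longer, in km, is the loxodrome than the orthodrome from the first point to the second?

Great circle: cos σ = sin φ₁ sin φ₂ + cos φ₁ cos φ₂ cos Δλ,  σ = 1.6231 rad → d_gc = 10337.7 km
Rhumb line: Δψ = -1.5906, q = Δφ/Δψ = 0.7622, d_rh = R√(Δφ²+q²Δλ²) = 10736.1 km
Excess = 10736.1 − 10337.7 = 398.4 ≈ 398 km

398 km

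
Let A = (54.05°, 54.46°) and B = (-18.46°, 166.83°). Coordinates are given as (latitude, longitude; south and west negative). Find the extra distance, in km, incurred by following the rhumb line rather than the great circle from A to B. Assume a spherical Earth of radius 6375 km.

429 km

Great circle: cos σ = sin φ₁ sin φ₂ + cos φ₁ cos φ₂ cos Δλ,  σ = 2.0581 rad → d_gc = 13120.6 km
Rhumb line: Δψ = -1.4536, q = Δφ/Δψ = 0.8706, d_rh = R√(Δφ²+q²Δλ²) = 13549.3 km
Excess = 13549.3 − 13120.6 = 428.7 ≈ 429 km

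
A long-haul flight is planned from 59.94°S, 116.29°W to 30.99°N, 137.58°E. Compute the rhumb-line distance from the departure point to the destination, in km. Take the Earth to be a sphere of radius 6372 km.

14181 km

Δψ = ln[tan(π/4+φ₂/2)/tan(π/4+φ₁/2)] = +1.8842;  Δφ = +1.5870 rad,  Δλ = -1.8523 rad
q = Δφ/Δψ = 0.8423
d = R·√(Δφ² + q²Δλ²) = 6372·2.22547 = 14181 km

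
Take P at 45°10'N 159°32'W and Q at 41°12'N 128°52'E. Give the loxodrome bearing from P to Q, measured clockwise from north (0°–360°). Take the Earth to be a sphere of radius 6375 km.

Meridional parts: M(φ₁)=+0.8855, M(φ₂)=+0.7905 → ΔM = -0.0950;  Δλ = -1.2497 rad
tan C = Δλ / ΔM = +13.1545 → C = 265.65°

265.7°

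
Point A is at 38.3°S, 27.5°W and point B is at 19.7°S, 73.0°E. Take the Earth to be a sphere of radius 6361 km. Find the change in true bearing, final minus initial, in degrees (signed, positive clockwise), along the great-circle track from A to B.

-61.1°

Initial bearing θ₁ = atan2(sin Δλ cos φ₂, cos φ₁ sin φ₂ − sin φ₁ cos φ₂ cos Δλ) = 111.83°
Final bearing θ₂ = (initial bearing from the destination back to the start) + 180° = 50.69°
Δθ = θ₂ − θ₁ = -61.1°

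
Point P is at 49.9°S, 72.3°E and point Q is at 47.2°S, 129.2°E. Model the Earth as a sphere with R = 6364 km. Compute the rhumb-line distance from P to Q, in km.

Δψ = ln[tan(π/4+φ₂/2)/tan(π/4+φ₁/2)] = +0.0712;  Δφ = +0.0471 rad,  Δλ = +0.9931 rad
q = Δφ/Δψ = 0.6617
d = R·√(Δφ² + q²Δλ²) = 6364·0.65886 = 4193 km

4193 km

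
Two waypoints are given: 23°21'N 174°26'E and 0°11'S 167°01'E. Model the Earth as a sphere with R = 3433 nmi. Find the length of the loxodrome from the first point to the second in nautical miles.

Δψ = ln[tan(π/4+φ₂/2)/tan(π/4+φ₁/2)] = -0.4225;  Δφ = -0.4107 rad,  Δλ = -0.1294 rad
q = Δφ/Δψ = 0.9721
d = R·√(Δφ² + q²Δλ²) = 3433·0.42958 = 1475 nmi

1475 nmi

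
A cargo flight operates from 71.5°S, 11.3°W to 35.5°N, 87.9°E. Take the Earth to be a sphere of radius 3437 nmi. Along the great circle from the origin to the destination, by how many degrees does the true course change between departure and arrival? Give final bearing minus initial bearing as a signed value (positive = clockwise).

At departure: θ₁ = atan2(sin Δλ cos φ₂, cos φ₁ sin φ₂ − sin φ₁ cos φ₂ cos Δλ) = 85.67°
At arrival: θ₂ = atan2(sin Δλ cos φ₁, −cos φ₂ sin φ₁ + sin φ₂ cos φ₁ cos Δλ) = 22.87°
Δθ = θ₂ − θ₁ = -62.8°

-62.8°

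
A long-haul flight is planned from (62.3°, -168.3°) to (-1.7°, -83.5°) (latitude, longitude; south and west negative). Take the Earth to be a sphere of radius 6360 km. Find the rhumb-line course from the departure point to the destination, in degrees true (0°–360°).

Δψ = ln[tan(π/4+φ₂/2)/tan(π/4+φ₁/2)] = -1.4299
Δλ = +1.4800 rad (taken the short way round)
course = atan2(Δλ, Δψ) = 134.01°

134.0°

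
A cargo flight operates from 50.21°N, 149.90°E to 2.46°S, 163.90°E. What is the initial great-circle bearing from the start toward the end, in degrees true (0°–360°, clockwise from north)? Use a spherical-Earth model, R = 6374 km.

162.6°

θ = atan2( sin Δλ·cos φ₂ ,  cos φ₁ sin φ₂ − sin φ₁ cos φ₂ cos Δλ )
  = atan2(+0.2417, -0.7724) = 162.62°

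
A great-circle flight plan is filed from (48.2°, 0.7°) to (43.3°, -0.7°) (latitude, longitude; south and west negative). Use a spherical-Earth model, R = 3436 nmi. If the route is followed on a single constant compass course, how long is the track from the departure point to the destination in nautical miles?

Δψ = ln[tan(π/4+φ₂/2)/tan(π/4+φ₁/2)] = -0.1227;  Δφ = -0.0855 rad,  Δλ = -0.0244 rad
q = Δφ/Δψ = 0.6971
d = R·√(Δφ² + q²Δλ²) = 3436·0.08720 = 300 nmi

300 nmi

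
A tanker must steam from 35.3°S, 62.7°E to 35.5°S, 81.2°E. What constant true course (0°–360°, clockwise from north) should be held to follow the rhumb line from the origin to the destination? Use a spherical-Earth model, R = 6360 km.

90.8°

Meridional parts: M(φ₁)=-0.6592, M(φ₂)=-0.6635 → ΔM = -0.0043;  Δλ = +0.3229 rad
tan C = Δλ / ΔM = -75.3992 → C = 90.76°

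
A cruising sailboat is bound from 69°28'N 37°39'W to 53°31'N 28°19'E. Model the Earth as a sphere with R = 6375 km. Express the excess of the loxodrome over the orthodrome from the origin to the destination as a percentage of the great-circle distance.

Great circle: σ = 0.5774 rad → d_gc = Rσ = 3680.9 km
Rhumb: Δφ = -0.2784, Δλ = +1.1513, Δψ = -0.5986, q = Δφ/Δψ = 0.4650 → d_rh = R√(Δφ²+q²Δλ²) = 3847.0 km
Excess = (3847.0 − 3680.9) / 3680.9 = 166.1 / 3680.9 = 4.51% ≈ 4.5%

4.5%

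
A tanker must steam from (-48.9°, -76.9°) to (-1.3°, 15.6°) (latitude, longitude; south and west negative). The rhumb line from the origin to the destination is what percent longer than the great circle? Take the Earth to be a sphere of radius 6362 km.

2.8%

Great circle: σ = 1.5824 rad → d_gc = Rσ = 10067.0 km
Rhumb: Δφ = +0.8308, Δλ = +1.6144, Δψ = +0.9585, q = Δφ/Δψ = 0.8668 → d_rh = R√(Δφ²+q²Δλ²) = 10353.5 km
Excess = (10353.5 − 10067.0) / 10067.0 = 286.5 / 10067.0 = 2.846% ≈ 2.8%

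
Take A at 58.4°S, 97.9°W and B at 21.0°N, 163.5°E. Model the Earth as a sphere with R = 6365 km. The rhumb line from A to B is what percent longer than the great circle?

Great circle: σ = 1.9588 rad → d_gc = Rσ = 12468.0 km
Rhumb: Δφ = +1.3858, Δλ = -1.7209, Δψ = +1.6374, q = Δφ/Δψ = 0.8463 → d_rh = R√(Δφ²+q²Δλ²) = 12796.1 km
Excess = (12796.1 − 12468.0) / 12468.0 = 328.1 / 12468.0 = 2.63% ≈ 2.6%

2.6%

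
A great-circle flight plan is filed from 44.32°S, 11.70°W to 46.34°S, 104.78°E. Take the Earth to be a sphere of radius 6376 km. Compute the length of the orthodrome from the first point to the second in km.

8171 km

Haversine: a = sin²(Δφ/2)+cos φ₁ cos φ₂ sin²(Δλ/2) = 0.35739;  σ = 2·atan2(√a,√(1−a))
σ = 73.428° → d = Rσ = 6376·1.28157 = 8171 km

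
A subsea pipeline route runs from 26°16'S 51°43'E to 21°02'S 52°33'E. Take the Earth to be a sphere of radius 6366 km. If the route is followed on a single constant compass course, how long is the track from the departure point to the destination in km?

Rhumb course C = atan2(Δλ, Δψ) with Δψ = ln[tan(π/4+φ₂/2)/tan(π/4+φ₁/2)] = +0.0998, Δλ = +0.0145 → C = 8.29°
d = R·|Δφ| / |cos C| = 6366·0.09134 / 0.98954 = 588 km

588 km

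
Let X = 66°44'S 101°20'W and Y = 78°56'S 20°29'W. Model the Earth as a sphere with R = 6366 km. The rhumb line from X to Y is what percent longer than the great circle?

7.9%

Great circle: σ = 0.4186 rad → d_gc = Rσ = 2664.9 km
Rhumb: Δφ = -0.2129, Δλ = +1.4111, Δψ = -0.7538, q = Δφ/Δψ = 0.2825 → d_rh = R√(Δφ²+q²Δλ²) = 2876.7 km
Excess = (2876.7 − 2664.9) / 2664.9 = 211.8 / 2664.9 = 7.948% ≈ 7.9%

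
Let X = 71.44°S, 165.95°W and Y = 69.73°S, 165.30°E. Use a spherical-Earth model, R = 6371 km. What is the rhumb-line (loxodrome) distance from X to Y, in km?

Δψ = ln[tan(π/4+φ₂/2)/tan(π/4+φ₁/2)] = +0.0898;  Δφ = +0.0298 rad,  Δλ = -0.5018 rad
q = Δφ/Δψ = 0.3322
d = R·√(Δφ² + q²Δλ²) = 6371·0.16934 = 1079 km

1079 km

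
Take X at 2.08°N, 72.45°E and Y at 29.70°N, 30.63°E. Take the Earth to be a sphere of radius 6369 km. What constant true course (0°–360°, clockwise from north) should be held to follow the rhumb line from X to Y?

304.8°

Δψ = ln[tan(π/4+φ₂/2)/tan(π/4+φ₁/2)] = +0.5070
Δλ = -0.7299 rad (taken the short way round)
course = atan2(Δλ, Δψ) = 304.78°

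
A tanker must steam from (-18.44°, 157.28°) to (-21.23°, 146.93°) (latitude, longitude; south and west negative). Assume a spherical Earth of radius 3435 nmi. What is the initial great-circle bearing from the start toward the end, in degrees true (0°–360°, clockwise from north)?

θ = atan2( sin Δλ·cos φ₂ ,  cos φ₁ sin φ₂ − sin φ₁ cos φ₂ cos Δλ )
  = atan2(-0.1675, -0.0535) = 252.29°

252.3°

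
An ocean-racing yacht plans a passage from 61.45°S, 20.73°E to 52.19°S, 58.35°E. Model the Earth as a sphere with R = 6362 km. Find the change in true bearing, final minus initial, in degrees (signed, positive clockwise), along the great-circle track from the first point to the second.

At departure: θ₁ = atan2(sin Δλ cos φ₂, cos φ₁ sin φ₂ − sin φ₁ cos φ₂ cos Δλ) = 82.55°
At arrival: θ₂ = atan2(sin Δλ cos φ₁, −cos φ₂ sin φ₁ + sin φ₂ cos φ₁ cos Δλ) = 50.62°
Δθ = θ₂ − θ₁ = -31.9°

-31.9°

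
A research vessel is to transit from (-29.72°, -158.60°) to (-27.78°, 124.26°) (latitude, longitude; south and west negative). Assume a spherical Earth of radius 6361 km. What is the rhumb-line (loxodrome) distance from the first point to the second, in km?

7511 km

Δψ = ln[tan(π/4+φ₂/2)/tan(π/4+φ₁/2)] = +0.0386;  Δφ = +0.0339 rad,  Δλ = -1.3463 rad
q = Δφ/Δψ = 0.8767
d = R·√(Δφ² + q²Δλ²) = 6361·1.18077 = 7511 km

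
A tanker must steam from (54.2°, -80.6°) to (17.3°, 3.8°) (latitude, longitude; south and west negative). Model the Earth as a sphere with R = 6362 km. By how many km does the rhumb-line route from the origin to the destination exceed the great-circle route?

313 km

Great circle: cos σ = sin φ₁ sin φ₂ + cos φ₁ cos φ₂ cos Δλ,  σ = 1.2706 rad → d_gc = 8083.7 km
Rhumb line: Δψ = -0.8235, q = Δφ/Δψ = 0.7821, d_rh = R√(Δφ²+q²Δλ²) = 8396.7 km
Excess = 8396.7 − 8083.7 = 313.0 ≈ 313 km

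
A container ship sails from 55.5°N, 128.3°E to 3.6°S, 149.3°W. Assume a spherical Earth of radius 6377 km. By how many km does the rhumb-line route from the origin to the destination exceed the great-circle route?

Great circle: cos σ = sin φ₁ sin φ₂ + cos φ₁ cos φ₂ cos Δλ,  σ = 1.5478 rad → d_gc = 9870.18 km
Rhumb line: Δψ = -1.2324, q = Δφ/Δψ = 0.8370, d_rh = R√(Δφ²+q²Δλ²) = 10108.74 km
Excess = 10108.74 − 9870.18 = 238.56 ≈ 239 km

239 km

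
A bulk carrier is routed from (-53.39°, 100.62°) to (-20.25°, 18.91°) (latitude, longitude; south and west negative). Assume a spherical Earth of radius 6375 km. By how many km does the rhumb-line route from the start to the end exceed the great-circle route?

Great circle: cos σ = sin φ₁ sin φ₂ + cos φ₁ cos φ₂ cos Δλ,  σ = 1.2041 rad → d_gc = 7676.3 km
Rhumb line: Δψ = +0.7452, q = Δφ/Δψ = 0.7762, d_rh = R√(Δφ²+q²Δλ²) = 7962.1 km
Excess = 7962.1 − 7676.3 = 285.8 ≈ 286 km

286 km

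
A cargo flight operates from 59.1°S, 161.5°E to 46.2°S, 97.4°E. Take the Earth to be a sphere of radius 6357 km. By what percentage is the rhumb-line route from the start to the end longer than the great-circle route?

Great circle: σ = 0.6848 rad → d_gc = Rσ = 4353.0 km
Rhumb: Δφ = +0.2251, Δλ = -1.1188, Δψ = +0.3747, q = Δφ/Δψ = 0.6010 → d_rh = R√(Δφ²+q²Δλ²) = 4507.2 km
Excess = (4507.2 − 4353.0) / 4353.0 = 154.2 / 4353.0 = 3.54% ≈ 3.5%

3.5%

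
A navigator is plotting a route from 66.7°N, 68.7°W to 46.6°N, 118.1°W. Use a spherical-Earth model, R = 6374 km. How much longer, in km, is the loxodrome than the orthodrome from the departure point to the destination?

Great circle: cos σ = sin φ₁ sin φ₂ + cos φ₁ cos φ₂ cos Δλ,  σ = 0.5658 rad → d_gc = 3606.1 km
Rhumb line: Δψ = -0.6576, q = Δφ/Δψ = 0.5335, d_rh = R√(Δφ²+q²Δλ²) = 3687.3 km
Excess = 3687.3 − 3606.1 = 81.2 ≈ 81 km

81 km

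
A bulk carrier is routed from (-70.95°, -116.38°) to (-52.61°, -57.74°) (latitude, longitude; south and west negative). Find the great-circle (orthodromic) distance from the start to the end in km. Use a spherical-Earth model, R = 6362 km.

3479 km

cos σ = sin φ₁ sin φ₂ + cos φ₁ cos φ₂ cos Δλ
      = sin(-70.95°)sin(-52.61°) + cos(-70.95°)cos(-52.61°)cos(58.64°) = 0.8542
σ = 31.334° → d = Rσ = 6362·0.54688 = 3479 km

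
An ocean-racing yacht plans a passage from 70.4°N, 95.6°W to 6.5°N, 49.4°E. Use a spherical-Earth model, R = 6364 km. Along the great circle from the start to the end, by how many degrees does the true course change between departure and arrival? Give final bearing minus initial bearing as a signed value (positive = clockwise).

+133.4°

Initial bearing θ₁ = atan2(sin Δλ cos φ₂, cos φ₁ sin φ₂ − sin φ₁ cos φ₂ cos Δλ) = 35.31°
Final bearing θ₂ = (initial bearing from the destination back to the start) + 180° = 168.75°
Δθ = θ₂ − θ₁ = +133.4°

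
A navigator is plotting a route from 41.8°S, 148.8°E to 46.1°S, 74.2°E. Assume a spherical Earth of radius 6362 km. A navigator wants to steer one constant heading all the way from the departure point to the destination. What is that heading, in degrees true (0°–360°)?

265.4°

Δψ = ln[tan(π/4+φ₂/2)/tan(π/4+φ₁/2)] = -0.1043
Δλ = -1.3020 rad (taken the short way round)
course = atan2(Δλ, Δψ) = 265.42°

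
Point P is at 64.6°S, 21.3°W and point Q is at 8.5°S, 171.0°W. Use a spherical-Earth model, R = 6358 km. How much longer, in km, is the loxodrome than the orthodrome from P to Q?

2152 km

Great circle: cos σ = sin φ₁ sin φ₂ + cos φ₁ cos φ₂ cos Δλ,  σ = 1.8057 rad → d_gc = 11480.65 km
Rhumb line: Δψ = +1.3412, q = Δφ/Δψ = 0.7301, d_rh = R√(Δφ²+q²Δλ²) = 13632.20 km
Excess = 13632.20 − 11480.65 = 2151.55 ≈ 2152 km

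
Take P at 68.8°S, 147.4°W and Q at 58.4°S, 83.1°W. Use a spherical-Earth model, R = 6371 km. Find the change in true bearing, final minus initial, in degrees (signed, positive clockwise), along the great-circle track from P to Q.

At departure: θ₁ = atan2(sin Δλ cos φ₂, cos φ₁ sin φ₂ − sin φ₁ cos φ₂ cos Δλ) = 101.51°
At arrival: θ₂ = atan2(sin Δλ cos φ₁, −cos φ₂ sin φ₁ + sin φ₂ cos φ₁ cos Δλ) = 42.55°
Δθ = θ₂ − θ₁ = -59.0°

-59.0°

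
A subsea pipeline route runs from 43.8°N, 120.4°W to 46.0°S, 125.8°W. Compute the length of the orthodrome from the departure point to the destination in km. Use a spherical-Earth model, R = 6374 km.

10004 km

cos σ = sin φ₁ sin φ₂ + cos φ₁ cos φ₂ cos Δλ
      = sin(43.80°)sin(-46.00°) + cos(43.80°)cos(-46.00°)cos(-5.40°) = 0.0013
σ = 89.927° → d = Rσ = 6374·1.56953 = 10004 km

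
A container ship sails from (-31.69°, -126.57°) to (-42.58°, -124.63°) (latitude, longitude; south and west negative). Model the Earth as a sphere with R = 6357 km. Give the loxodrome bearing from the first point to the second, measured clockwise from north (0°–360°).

171.9°

Meridional parts: M(φ₁)=-0.5837, M(φ₂)=-0.8229 → ΔM = -0.2392;  Δλ = +0.0339 rad
tan C = Δλ / ΔM = -0.1416 → C = 171.94°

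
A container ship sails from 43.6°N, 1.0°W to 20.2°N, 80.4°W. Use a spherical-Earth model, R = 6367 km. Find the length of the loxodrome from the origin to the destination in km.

Δψ = ln[tan(π/4+φ₂/2)/tan(π/4+φ₁/2)] = -0.4871;  Δφ = -0.4084 rad,  Δλ = -1.3858 rad
q = Δφ/Δψ = 0.8384
d = R·√(Δφ² + q²Δλ²) = 6367·1.23152 = 7841 km

7841 km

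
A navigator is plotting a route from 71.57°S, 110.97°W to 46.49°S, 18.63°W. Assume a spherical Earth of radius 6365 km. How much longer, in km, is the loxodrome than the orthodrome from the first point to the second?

Great circle: cos σ = sin φ₁ sin φ₂ + cos φ₁ cos φ₂ cos Δλ,  σ = 0.8242 rad → d_gc = 5245.8 km
Rhumb line: Δψ = +0.9001, q = Δφ/Δψ = 0.4863, d_rh = R√(Δφ²+q²Δλ²) = 5714.0 km
Excess = 5714.0 − 5245.8 = 468.2 ≈ 468 km

468 km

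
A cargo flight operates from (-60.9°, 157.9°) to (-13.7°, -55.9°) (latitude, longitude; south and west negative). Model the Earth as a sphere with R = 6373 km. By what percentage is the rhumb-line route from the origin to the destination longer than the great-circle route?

17.7%

Great circle: σ = 1.7576 rad → d_gc = Rσ = 11201.0 km
Rhumb: Δφ = +0.8238, Δλ = +2.5517, Δψ = +1.1074, q = Δφ/Δψ = 0.7439 → d_rh = R√(Δφ²+q²Δλ²) = 13187.4 km
Excess = (13187.4 − 11201.0) / 11201.0 = 1986.4 / 11201.0 = 17.73% ≈ 17.7%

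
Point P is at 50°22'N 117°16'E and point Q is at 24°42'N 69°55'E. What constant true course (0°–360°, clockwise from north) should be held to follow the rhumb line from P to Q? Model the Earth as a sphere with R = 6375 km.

235.1°

Meridional parts: M(φ₁)=+1.0207, M(φ₂)=+0.4451 → ΔM = -0.5756;  Δλ = -0.8264 rad
tan C = Δλ / ΔM = +1.4358 → C = 235.14°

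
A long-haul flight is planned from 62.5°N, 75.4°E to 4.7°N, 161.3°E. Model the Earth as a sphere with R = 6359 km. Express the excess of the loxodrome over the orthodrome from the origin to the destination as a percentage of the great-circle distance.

4.0%

Great circle: σ = 1.4650 rad → d_gc = Rσ = 9316.0 km
Rhumb: Δφ = -1.0088, Δλ = +1.4992, Δψ = -1.3256, q = Δφ/Δψ = 0.7610 → d_rh = R√(Δφ²+q²Δλ²) = 9684.5 km
Excess = (9684.5 − 9316.0) / 9316.0 = 368.5 / 9316.0 = 3.96% ≈ 4.0%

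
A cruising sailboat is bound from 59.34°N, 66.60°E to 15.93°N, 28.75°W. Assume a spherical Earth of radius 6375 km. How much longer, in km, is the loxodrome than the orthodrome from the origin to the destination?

500 km

Great circle: cos σ = sin φ₁ sin φ₂ + cos φ₁ cos φ₂ cos Δλ,  σ = 1.3793 rad → d_gc = 8792.7 km
Rhumb line: Δψ = -1.0125, q = Δφ/Δψ = 0.7483, d_rh = R√(Δφ²+q²Δλ²) = 9292.8 km
Excess = 9292.8 − 8792.7 = 500.1 ≈ 500 km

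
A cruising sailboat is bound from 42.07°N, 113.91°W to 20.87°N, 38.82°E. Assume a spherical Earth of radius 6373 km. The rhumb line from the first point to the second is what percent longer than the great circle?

16.5%

Great circle: σ = 1.9583 rad → d_gc = Rσ = 12479.9 km
Rhumb: Δφ = -0.3700, Δλ = +2.6656, Δψ = -0.4382, q = Δφ/Δψ = 0.8443 → d_rh = R√(Δφ²+q²Δλ²) = 14536.1 km
Excess = (14536.1 − 12479.9) / 12479.9 = 2056.2 / 12479.9 = 16.48% ≈ 16.5%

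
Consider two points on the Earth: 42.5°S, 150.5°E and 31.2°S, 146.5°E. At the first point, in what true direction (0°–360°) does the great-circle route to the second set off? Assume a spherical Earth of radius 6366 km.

342.9°

θ = atan2( sin Δλ·cos φ₂ ,  cos φ₁ sin φ₂ − sin φ₁ cos φ₂ cos Δλ )
  = atan2(-0.0597, +0.1945) = 342.95°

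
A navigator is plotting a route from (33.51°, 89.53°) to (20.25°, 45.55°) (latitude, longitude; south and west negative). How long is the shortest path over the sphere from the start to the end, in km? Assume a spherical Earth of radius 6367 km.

cos σ = sin φ₁ sin φ₂ + cos φ₁ cos φ₂ cos Δλ
      = sin(33.51°)sin(20.25°) + cos(33.51°)cos(20.25°)cos(-43.98°) = 0.7540
σ = 41.064° → d = Rσ = 6367·0.71669 = 4563 km

4563 km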